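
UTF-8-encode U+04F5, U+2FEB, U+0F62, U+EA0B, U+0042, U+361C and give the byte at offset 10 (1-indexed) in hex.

1-indexed offset 10 is 0-indexed offset 9.
U+04F5 → 2-byte form D3 B5 at offsets 0–1.
U+2FEB → 3-byte form E2 BF AB at offsets 2–4.
U+0F62 → 3-byte form E0 BD A2 at offsets 5–7.
U+EA0B → 3-byte form EE A8 8B at offsets 8–10.
Offset 9 falls in char 4's range; it's byte 2 of EE A8 8B = 0xA8.

0xA8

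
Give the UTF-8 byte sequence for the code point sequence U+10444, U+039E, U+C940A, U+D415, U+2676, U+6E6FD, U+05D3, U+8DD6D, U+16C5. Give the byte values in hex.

U+10444: 4-byte form → F0 90 91 84.
U+039E: 2-byte form → CE 9E.
U+C940A: 4-byte form → F3 89 90 8A.
U+D415: 3-byte form → ED 90 95.
U+2676: 3-byte form → E2 99 B6.
U+6E6FD: 4-byte form → F1 AE 9B BD.
U+05D3: 2-byte form → D7 93.
U+8DD6D: 4-byte form → F2 8D B5 AD.
U+16C5: 3-byte form → E1 9B 85.
Concatenated (29 bytes): F0 90 91 84 CE 9E F3 89 90 8A ED 90 95 E2 99 B6 F1 AE 9B BD D7 93 F2 8D B5 AD E1 9B 85.

F0 90 91 84 CE 9E F3 89 90 8A ED 90 95 E2 99 B6 F1 AE 9B BD D7 93 F2 8D B5 AD E1 9B 85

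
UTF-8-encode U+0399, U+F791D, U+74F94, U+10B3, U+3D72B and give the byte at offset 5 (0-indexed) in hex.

0x9D

U+0399 → 2-byte form CE 99 at offsets 0–1.
U+F791D → 4-byte form F3 B7 A4 9D at offsets 2–5.
Offset 5 falls in char 2's range; it's byte 4 of F3 B7 A4 9D = 0x9D.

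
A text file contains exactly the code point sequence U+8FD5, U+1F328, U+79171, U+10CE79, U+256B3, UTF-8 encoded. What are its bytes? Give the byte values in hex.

U+8FD5: 3-byte form → E8 BF 95.
U+1F328: 4-byte form → F0 9F 8C A8.
U+79171: 4-byte form → F1 B9 85 B1.
U+10CE79: 4-byte form → F4 8C B9 B9.
U+256B3: 4-byte form → F0 A5 9A B3.
Concatenated (19 bytes): E8 BF 95 F0 9F 8C A8 F1 B9 85 B1 F4 8C B9 B9 F0 A5 9A B3.

E8 BF 95 F0 9F 8C A8 F1 B9 85 B1 F4 8C B9 B9 F0 A5 9A B3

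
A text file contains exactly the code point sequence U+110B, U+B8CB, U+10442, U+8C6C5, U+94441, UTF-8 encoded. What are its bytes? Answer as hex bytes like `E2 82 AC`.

U+110B: 3-byte form → E1 84 8B.
U+B8CB: 3-byte form → EB A3 8B.
U+10442: 4-byte form → F0 90 91 82.
U+8C6C5: 4-byte form → F2 8C 9B 85.
U+94441: 4-byte form → F2 94 91 81.
Concatenated (18 bytes): E1 84 8B EB A3 8B F0 90 91 82 F2 8C 9B 85 F2 94 91 81.

E1 84 8B EB A3 8B F0 90 91 82 F2 8C 9B 85 F2 94 91 81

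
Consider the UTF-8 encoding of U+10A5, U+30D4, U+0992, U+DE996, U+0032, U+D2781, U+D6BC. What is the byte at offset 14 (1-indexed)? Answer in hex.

0x32

1-indexed offset 14 is 0-indexed offset 13.
U+10A5 → 3-byte form E1 82 A5 at offsets 0–2.
U+30D4 → 3-byte form E3 83 94 at offsets 3–5.
U+0992 → 3-byte form E0 A6 92 at offsets 6–8.
U+DE996 → 4-byte form F3 9E A6 96 at offsets 9–12.
U+0032 → 1-byte form 32 at offsets 13–13.
Offset 13 falls in char 5's range; it's byte 1 of 32 = 0x32.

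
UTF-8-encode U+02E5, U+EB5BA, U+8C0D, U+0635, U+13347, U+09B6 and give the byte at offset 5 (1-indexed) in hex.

1-indexed offset 5 is 0-indexed offset 4.
U+02E5 → 2-byte form CB A5 at offsets 0–1.
U+EB5BA → 4-byte form F3 AB 96 BA at offsets 2–5.
Offset 4 falls in char 2's range; it's byte 3 of F3 AB 96 BA = 0x96.

0x96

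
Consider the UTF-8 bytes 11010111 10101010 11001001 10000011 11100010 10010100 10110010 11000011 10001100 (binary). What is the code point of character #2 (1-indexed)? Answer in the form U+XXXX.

U+0243

Offset 0: leading byte 0xD7 = 11010111 → 2-byte char #1 = D7 AA.
Offset 2: leading byte 0xC9 = 11001001 → 2-byte char #2 = C9 83.
Leading byte 0xC9 = 11001001 matches 110xxxxx → 2-byte sequence.
Byte 1: 0xC9 = 11001001, payload 01001 (5 bits).
Byte 2: 0x83 = 10000011 (10xxxxxx ✓), payload 000011.
Concatenate: 01001000011 = 0x243 (11 bits → U+0243).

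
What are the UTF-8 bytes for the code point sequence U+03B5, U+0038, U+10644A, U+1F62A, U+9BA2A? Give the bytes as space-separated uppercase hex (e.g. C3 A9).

CE B5 38 F4 86 91 8A F0 9F 98 AA F2 9B A8 AA

U+03B5: 2-byte form → CE B5.
U+0038: 1-byte form → 38.
U+10644A: 4-byte form → F4 86 91 8A.
U+1F62A: 4-byte form → F0 9F 98 AA.
U+9BA2A: 4-byte form → F2 9B A8 AA.
Concatenated (15 bytes): CE B5 38 F4 86 91 8A F0 9F 98 AA F2 9B A8 AA.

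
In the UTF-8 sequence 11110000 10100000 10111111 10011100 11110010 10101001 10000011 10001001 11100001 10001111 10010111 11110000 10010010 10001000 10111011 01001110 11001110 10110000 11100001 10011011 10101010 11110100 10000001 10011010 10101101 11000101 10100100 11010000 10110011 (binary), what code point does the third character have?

U+13D7

Offset 0: leading byte 0xF0 = 11110000 → 4-byte char #1 = F0 A0 BF 9C.
Offset 4: leading byte 0xF2 = 11110010 → 4-byte char #2 = F2 A9 83 89.
Offset 8: leading byte 0xE1 = 11100001 → 3-byte char #3 = E1 8F 97.
Leading byte 0xE1 = 11100001 matches 1110xxxx → 3-byte sequence.
Byte 1: 0xE1 = 11100001, payload 0001 (4 bits).
Byte 2: 0x8F = 10001111 (10xxxxxx ✓), payload 001111.
Byte 3: 0x97 = 10010111 (10xxxxxx ✓), payload 010111.
Concatenate: 0001001111010111 = 0x13D7 (16 bits → U+13D7).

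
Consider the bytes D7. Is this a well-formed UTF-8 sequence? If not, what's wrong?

Leading byte 0xD7 = 11010111 → 2-byte form, but only 1 byte is present.

invalid (sequence truncated)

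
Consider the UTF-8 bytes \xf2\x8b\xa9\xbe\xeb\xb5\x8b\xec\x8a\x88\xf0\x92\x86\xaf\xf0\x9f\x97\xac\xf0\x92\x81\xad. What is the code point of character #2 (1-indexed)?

Offset 0: leading byte 0xF2 = 11110010 → 4-byte char #1 = F2 8B A9 BE.
Offset 4: leading byte 0xEB = 11101011 → 3-byte char #2 = EB B5 8B.
Leading byte 0xEB = 11101011 matches 1110xxxx → 3-byte sequence.
Byte 1: 0xEB = 11101011, payload 1011 (4 bits).
Byte 2: 0xB5 = 10110101 (10xxxxxx ✓), payload 110101.
Byte 3: 0x8B = 10001011 (10xxxxxx ✓), payload 001011.
Concatenate: 1011110101001011 = 0xBD4B (16 bits → U+BD4B).

U+BD4B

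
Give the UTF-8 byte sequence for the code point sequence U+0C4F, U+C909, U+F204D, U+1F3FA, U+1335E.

U+0C4F: 3-byte form → E0 B1 8F.
U+C909: 3-byte form → EC A4 89.
U+F204D: 4-byte form → F3 B2 81 8D.
U+1F3FA: 4-byte form → F0 9F 8F BA.
U+1335E: 4-byte form → F0 93 8D 9E.
Concatenated (18 bytes): E0 B1 8F EC A4 89 F3 B2 81 8D F0 9F 8F BA F0 93 8D 9E.

E0 B1 8F EC A4 89 F3 B2 81 8D F0 9F 8F BA F0 93 8D 9E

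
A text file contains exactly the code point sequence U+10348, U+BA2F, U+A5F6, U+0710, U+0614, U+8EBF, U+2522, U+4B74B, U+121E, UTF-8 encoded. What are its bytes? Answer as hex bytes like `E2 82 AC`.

U+10348: 4-byte form → F0 90 8D 88.
U+BA2F: 3-byte form → EB A8 AF.
U+A5F6: 3-byte form → EA 97 B6.
U+0710: 2-byte form → DC 90.
U+0614: 2-byte form → D8 94.
U+8EBF: 3-byte form → E8 BA BF.
U+2522: 3-byte form → E2 94 A2.
U+4B74B: 4-byte form → F1 8B 9D 8B.
U+121E: 3-byte form → E1 88 9E.
Concatenated (27 bytes): F0 90 8D 88 EB A8 AF EA 97 B6 DC 90 D8 94 E8 BA BF E2 94 A2 F1 8B 9D 8B E1 88 9E.

F0 90 8D 88 EB A8 AF EA 97 B6 DC 90 D8 94 E8 BA BF E2 94 A2 F1 8B 9D 8B E1 88 9E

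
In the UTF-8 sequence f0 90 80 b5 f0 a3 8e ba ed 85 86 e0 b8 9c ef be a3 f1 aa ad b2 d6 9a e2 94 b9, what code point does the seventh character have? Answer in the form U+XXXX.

U+059A

Offset 0: leading byte 0xF0 = 11110000 → 4-byte char #1 = F0 90 80 B5.
Offset 4: leading byte 0xF0 = 11110000 → 4-byte char #2 = F0 A3 8E BA.
Offset 8: leading byte 0xED = 11101101 → 3-byte char #3 = ED 85 86.
Offset 11: leading byte 0xE0 = 11100000 → 3-byte char #4 = E0 B8 9C.
Offset 14: leading byte 0xEF = 11101111 → 3-byte char #5 = EF BE A3.
Offset 17: leading byte 0xF1 = 11110001 → 4-byte char #6 = F1 AA AD B2.
Offset 21: leading byte 0xD6 = 11010110 → 2-byte char #7 = D6 9A.
Leading byte 0xD6 = 11010110 matches 110xxxxx → 2-byte sequence.
Byte 1: 0xD6 = 11010110, payload 10110 (5 bits).
Byte 2: 0x9A = 10011010 (10xxxxxx ✓), payload 011010.
Concatenate: 10110011010 = 0x59A (11 bits → U+059A).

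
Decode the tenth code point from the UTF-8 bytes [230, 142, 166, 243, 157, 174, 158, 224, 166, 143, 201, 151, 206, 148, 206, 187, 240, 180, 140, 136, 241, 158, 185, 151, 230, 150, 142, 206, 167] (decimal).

U+03A7

Offset 0: leading byte 0xE6 = 11100110 → 3-byte char #1 = E6 8E A6.
Offset 3: leading byte 0xF3 = 11110011 → 4-byte char #2 = F3 9D AE 9E.
Offset 7: leading byte 0xE0 = 11100000 → 3-byte char #3 = E0 A6 8F.
Offset 10: leading byte 0xC9 = 11001001 → 2-byte char #4 = C9 97.
Offset 12: leading byte 0xCE = 11001110 → 2-byte char #5 = CE 94.
Offset 14: leading byte 0xCE = 11001110 → 2-byte char #6 = CE BB.
Offset 16: leading byte 0xF0 = 11110000 → 4-byte char #7 = F0 B4 8C 88.
Offset 20: leading byte 0xF1 = 11110001 → 4-byte char #8 = F1 9E B9 97.
Offset 24: leading byte 0xE6 = 11100110 → 3-byte char #9 = E6 96 8E.
Offset 27: leading byte 0xCE = 11001110 → 2-byte char #10 = CE A7.
Leading byte 0xCE = 11001110 matches 110xxxxx → 2-byte sequence.
Byte 1: 0xCE = 11001110, payload 01110 (5 bits).
Byte 2: 0xA7 = 10100111 (10xxxxxx ✓), payload 100111.
Concatenate: 01110100111 = 0x3A7 (11 bits → U+03A7).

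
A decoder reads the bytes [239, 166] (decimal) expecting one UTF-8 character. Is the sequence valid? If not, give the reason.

invalid (sequence truncated)

Leading byte 0xEF = 11101111 → 3-byte form, but only 2 bytes are present.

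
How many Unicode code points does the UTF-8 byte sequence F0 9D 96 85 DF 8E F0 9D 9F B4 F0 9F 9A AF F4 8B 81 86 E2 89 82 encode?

6

Byte at offset 0: 0xF0 = 11110000 → 4-byte char (#1). Advance 4.
Byte at offset 4: 0xDF = 11011111 → 2-byte char (#2). Advance 2.
Byte at offset 6: 0xF0 = 11110000 → 4-byte char (#3). Advance 4.
Byte at offset 10: 0xF0 = 11110000 → 4-byte char (#4). Advance 4.
Byte at offset 14: 0xF4 = 11110100 → 4-byte char (#5). Advance 4.
Byte at offset 18: 0xE2 = 11100010 → 3-byte char (#6). Advance 3.
Reached end at offset 21 after 6 code points.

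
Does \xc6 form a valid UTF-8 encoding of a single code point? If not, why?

invalid (sequence truncated)

Leading byte 0xC6 = 11000110 → 2-byte form, but only 1 byte is present.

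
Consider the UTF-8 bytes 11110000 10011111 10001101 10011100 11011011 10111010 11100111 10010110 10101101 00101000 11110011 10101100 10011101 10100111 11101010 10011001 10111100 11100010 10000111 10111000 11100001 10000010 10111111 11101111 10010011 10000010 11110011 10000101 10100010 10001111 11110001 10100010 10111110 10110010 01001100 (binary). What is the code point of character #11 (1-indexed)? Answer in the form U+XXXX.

Offset 0: leading byte 0xF0 = 11110000 → 4-byte char #1 = F0 9F 8D 9C.
Offset 4: leading byte 0xDB = 11011011 → 2-byte char #2 = DB BA.
Offset 6: leading byte 0xE7 = 11100111 → 3-byte char #3 = E7 96 AD.
Offset 9: leading byte 0x28 = 00101000 → 1-byte char #4 = 28.
Offset 10: leading byte 0xF3 = 11110011 → 4-byte char #5 = F3 AC 9D A7.
Offset 14: leading byte 0xEA = 11101010 → 3-byte char #6 = EA 99 BC.
Offset 17: leading byte 0xE2 = 11100010 → 3-byte char #7 = E2 87 B8.
Offset 20: leading byte 0xE1 = 11100001 → 3-byte char #8 = E1 82 BF.
Offset 23: leading byte 0xEF = 11101111 → 3-byte char #9 = EF 93 82.
Offset 26: leading byte 0xF3 = 11110011 → 4-byte char #10 = F3 85 A2 8F.
Offset 30: leading byte 0xF1 = 11110001 → 4-byte char #11 = F1 A2 BE B2.
Leading byte 0xF1 = 11110001 matches 11110xxx → 4-byte sequence.
Byte 1: 0xF1 = 11110001, payload 001 (3 bits).
Byte 2: 0xA2 = 10100010 (10xxxxxx ✓), payload 100010.
Byte 3: 0xBE = 10111110 (10xxxxxx ✓), payload 111110.
Byte 4: 0xB2 = 10110010 (10xxxxxx ✓), payload 110010.
Concatenate: 001100010111110110010 = 0x62FB2 (21 bits → U+62FB2).

U+62FB2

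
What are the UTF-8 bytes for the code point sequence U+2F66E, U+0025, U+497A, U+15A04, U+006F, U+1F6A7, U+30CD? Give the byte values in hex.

F0 AF 99 AE 25 E4 A5 BA F0 95 A8 84 6F F0 9F 9A A7 E3 83 8D

U+2F66E: 4-byte form → F0 AF 99 AE.
U+0025: 1-byte form → 25.
U+497A: 3-byte form → E4 A5 BA.
U+15A04: 4-byte form → F0 95 A8 84.
U+006F: 1-byte form → 6F.
U+1F6A7: 4-byte form → F0 9F 9A A7.
U+30CD: 3-byte form → E3 83 8D.
Concatenated (20 bytes): F0 AF 99 AE 25 E4 A5 BA F0 95 A8 84 6F F0 9F 9A A7 E3 83 8D.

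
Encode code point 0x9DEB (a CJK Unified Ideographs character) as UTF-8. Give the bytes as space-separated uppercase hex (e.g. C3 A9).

E9 B7 AB

U+9DEB = 0x9DEB = 40427 decimal. In range U+0800–U+FFFF → 3-byte form: 1110xxxx 10xxxxxx 10xxxxxx.
Binary (16 bits): 1001110111101011.
Split 4+6+6: 1001 | 110111 | 101011.
Byte 1: 11101001 = 0xE9.
Byte 2: 10110111 = 0xB7.
Byte 3: 10101011 = 0xAB.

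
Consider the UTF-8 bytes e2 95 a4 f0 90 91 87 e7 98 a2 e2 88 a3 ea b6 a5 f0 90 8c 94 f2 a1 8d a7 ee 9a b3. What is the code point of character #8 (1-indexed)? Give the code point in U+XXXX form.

Offset 0: leading byte 0xE2 = 11100010 → 3-byte char #1 = E2 95 A4.
Offset 3: leading byte 0xF0 = 11110000 → 4-byte char #2 = F0 90 91 87.
Offset 7: leading byte 0xE7 = 11100111 → 3-byte char #3 = E7 98 A2.
Offset 10: leading byte 0xE2 = 11100010 → 3-byte char #4 = E2 88 A3.
Offset 13: leading byte 0xEA = 11101010 → 3-byte char #5 = EA B6 A5.
Offset 16: leading byte 0xF0 = 11110000 → 4-byte char #6 = F0 90 8C 94.
Offset 20: leading byte 0xF2 = 11110010 → 4-byte char #7 = F2 A1 8D A7.
Offset 24: leading byte 0xEE = 11101110 → 3-byte char #8 = EE 9A B3.
Leading byte 0xEE = 11101110 matches 1110xxxx → 3-byte sequence.
Byte 1: 0xEE = 11101110, payload 1110 (4 bits).
Byte 2: 0x9A = 10011010 (10xxxxxx ✓), payload 011010.
Byte 3: 0xB3 = 10110011 (10xxxxxx ✓), payload 110011.
Concatenate: 1110011010110011 = 0xE6B3 (16 bits → U+E6B3).

U+E6B3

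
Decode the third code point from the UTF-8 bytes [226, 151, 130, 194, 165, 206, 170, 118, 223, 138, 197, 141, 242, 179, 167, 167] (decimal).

U+03AA

Offset 0: leading byte 0xE2 = 11100010 → 3-byte char #1 = E2 97 82.
Offset 3: leading byte 0xC2 = 11000010 → 2-byte char #2 = C2 A5.
Offset 5: leading byte 0xCE = 11001110 → 2-byte char #3 = CE AA.
Leading byte 0xCE = 11001110 matches 110xxxxx → 2-byte sequence.
Byte 1: 0xCE = 11001110, payload 01110 (5 bits).
Byte 2: 0xAA = 10101010 (10xxxxxx ✓), payload 101010.
Concatenate: 01110101010 = 0x3AA (11 bits → U+03AA).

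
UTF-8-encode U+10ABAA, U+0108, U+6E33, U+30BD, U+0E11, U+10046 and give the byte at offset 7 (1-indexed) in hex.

1-indexed offset 7 is 0-indexed offset 6.
U+10ABAA → 4-byte form F4 8A AE AA at offsets 0–3.
U+0108 → 2-byte form C4 88 at offsets 4–5.
U+6E33 → 3-byte form E6 B8 B3 at offsets 6–8.
Offset 6 falls in char 3's range; it's byte 1 of E6 B8 B3 = 0xE6.

0xE6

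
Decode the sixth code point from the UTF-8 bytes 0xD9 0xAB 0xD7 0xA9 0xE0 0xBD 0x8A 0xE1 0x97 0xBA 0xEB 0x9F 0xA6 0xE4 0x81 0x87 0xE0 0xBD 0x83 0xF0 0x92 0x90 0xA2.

U+4047

Offset 0: leading byte 0xD9 = 11011001 → 2-byte char #1 = D9 AB.
Offset 2: leading byte 0xD7 = 11010111 → 2-byte char #2 = D7 A9.
Offset 4: leading byte 0xE0 = 11100000 → 3-byte char #3 = E0 BD 8A.
Offset 7: leading byte 0xE1 = 11100001 → 3-byte char #4 = E1 97 BA.
Offset 10: leading byte 0xEB = 11101011 → 3-byte char #5 = EB 9F A6.
Offset 13: leading byte 0xE4 = 11100100 → 3-byte char #6 = E4 81 87.
Leading byte 0xE4 = 11100100 matches 1110xxxx → 3-byte sequence.
Byte 1: 0xE4 = 11100100, payload 0100 (4 bits).
Byte 2: 0x81 = 10000001 (10xxxxxx ✓), payload 000001.
Byte 3: 0x87 = 10000111 (10xxxxxx ✓), payload 000111.
Concatenate: 0100000001000111 = 0x4047 (16 bits → U+4047).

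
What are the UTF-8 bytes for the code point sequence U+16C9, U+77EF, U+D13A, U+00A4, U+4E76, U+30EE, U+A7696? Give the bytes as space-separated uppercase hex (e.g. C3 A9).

E1 9B 89 E7 9F AF ED 84 BA C2 A4 E4 B9 B6 E3 83 AE F2 A7 9A 96

U+16C9: 3-byte form → E1 9B 89.
U+77EF: 3-byte form → E7 9F AF.
U+D13A: 3-byte form → ED 84 BA.
U+00A4: 2-byte form → C2 A4.
U+4E76: 3-byte form → E4 B9 B6.
U+30EE: 3-byte form → E3 83 AE.
U+A7696: 4-byte form → F2 A7 9A 96.
Concatenated (21 bytes): E1 9B 89 E7 9F AF ED 84 BA C2 A4 E4 B9 B6 E3 83 AE F2 A7 9A 96.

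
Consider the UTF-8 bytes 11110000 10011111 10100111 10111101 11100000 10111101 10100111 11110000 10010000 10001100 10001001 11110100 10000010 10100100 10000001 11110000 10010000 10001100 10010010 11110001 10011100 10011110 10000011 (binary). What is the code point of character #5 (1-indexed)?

U+10312

Offset 0: leading byte 0xF0 = 11110000 → 4-byte char #1 = F0 9F A7 BD.
Offset 4: leading byte 0xE0 = 11100000 → 3-byte char #2 = E0 BD A7.
Offset 7: leading byte 0xF0 = 11110000 → 4-byte char #3 = F0 90 8C 89.
Offset 11: leading byte 0xF4 = 11110100 → 4-byte char #4 = F4 82 A4 81.
Offset 15: leading byte 0xF0 = 11110000 → 4-byte char #5 = F0 90 8C 92.
Leading byte 0xF0 = 11110000 matches 11110xxx → 4-byte sequence.
Byte 1: 0xF0 = 11110000, payload 000 (3 bits).
Byte 2: 0x90 = 10010000 (10xxxxxx ✓), payload 010000.
Byte 3: 0x8C = 10001100 (10xxxxxx ✓), payload 001100.
Byte 4: 0x92 = 10010010 (10xxxxxx ✓), payload 010010.
Concatenate: 000010000001100010010 = 0x10312 (21 bits → U+10312).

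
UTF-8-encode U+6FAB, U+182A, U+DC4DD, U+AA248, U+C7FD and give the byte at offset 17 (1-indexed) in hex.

0xBD

1-indexed offset 17 is 0-indexed offset 16.
U+6FAB → 3-byte form E6 BE AB at offsets 0–2.
U+182A → 3-byte form E1 A0 AA at offsets 3–5.
U+DC4DD → 4-byte form F3 9C 93 9D at offsets 6–9.
U+AA248 → 4-byte form F2 AA 89 88 at offsets 10–13.
U+C7FD → 3-byte form EC 9F BD at offsets 14–16.
Offset 16 falls in char 5's range; it's byte 3 of EC 9F BD = 0xBD.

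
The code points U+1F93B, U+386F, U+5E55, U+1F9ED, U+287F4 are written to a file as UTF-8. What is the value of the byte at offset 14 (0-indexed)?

0xF0

U+1F93B → 4-byte form F0 9F A4 BB at offsets 0–3.
U+386F → 3-byte form E3 A1 AF at offsets 4–6.
U+5E55 → 3-byte form E5 B9 95 at offsets 7–9.
U+1F9ED → 4-byte form F0 9F A7 AD at offsets 10–13.
U+287F4 → 4-byte form F0 A8 9F B4 at offsets 14–17.
Offset 14 falls in char 5's range; it's byte 1 of F0 A8 9F B4 = 0xF0.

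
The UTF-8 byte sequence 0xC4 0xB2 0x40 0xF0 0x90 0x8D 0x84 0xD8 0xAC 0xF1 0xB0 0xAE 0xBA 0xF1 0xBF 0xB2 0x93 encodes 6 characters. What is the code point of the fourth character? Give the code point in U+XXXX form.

U+062C

Offset 0: leading byte 0xC4 = 11000100 → 2-byte char #1 = C4 B2.
Offset 2: leading byte 0x40 = 01000000 → 1-byte char #2 = 40.
Offset 3: leading byte 0xF0 = 11110000 → 4-byte char #3 = F0 90 8D 84.
Offset 7: leading byte 0xD8 = 11011000 → 2-byte char #4 = D8 AC.
Leading byte 0xD8 = 11011000 matches 110xxxxx → 2-byte sequence.
Byte 1: 0xD8 = 11011000, payload 11000 (5 bits).
Byte 2: 0xAC = 10101100 (10xxxxxx ✓), payload 101100.
Concatenate: 11000101100 = 0x62C (11 bits → U+062C).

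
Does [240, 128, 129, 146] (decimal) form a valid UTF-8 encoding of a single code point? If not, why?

Leading byte 0xF0 = 11110000 → 4-byte form.
Continuation bytes all match 10xxxxxx. Payload decodes to 0x52.
But 0x52 < 0x10000, the minimum for a 4-byte sequence — this is an overlong encoding.

invalid (overlong encoding)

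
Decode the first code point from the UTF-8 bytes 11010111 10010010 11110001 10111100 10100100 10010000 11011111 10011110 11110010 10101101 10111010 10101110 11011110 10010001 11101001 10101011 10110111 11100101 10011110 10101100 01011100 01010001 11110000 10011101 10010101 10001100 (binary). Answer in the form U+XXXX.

Offset 0: leading byte 0xD7 = 11010111 → 2-byte char #1 = D7 92.
Leading byte 0xD7 = 11010111 matches 110xxxxx → 2-byte sequence.
Byte 1: 0xD7 = 11010111, payload 10111 (5 bits).
Byte 2: 0x92 = 10010010 (10xxxxxx ✓), payload 010010.
Concatenate: 10111010010 = 0x5D2 (11 bits → U+05D2).

U+05D2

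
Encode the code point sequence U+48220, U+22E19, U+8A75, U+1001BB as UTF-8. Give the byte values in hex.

U+48220: 4-byte form → F1 88 88 A0.
U+22E19: 4-byte form → F0 A2 B8 99.
U+8A75: 3-byte form → E8 A9 B5.
U+1001BB: 4-byte form → F4 80 86 BB.
Concatenated (15 bytes): F1 88 88 A0 F0 A2 B8 99 E8 A9 B5 F4 80 86 BB.

F1 88 88 A0 F0 A2 B8 99 E8 A9 B5 F4 80 86 BB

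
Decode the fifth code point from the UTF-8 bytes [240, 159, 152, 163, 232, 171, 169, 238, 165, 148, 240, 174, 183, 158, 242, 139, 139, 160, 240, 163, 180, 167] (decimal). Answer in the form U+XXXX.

U+8B2E0

Offset 0: leading byte 0xF0 = 11110000 → 4-byte char #1 = F0 9F 98 A3.
Offset 4: leading byte 0xE8 = 11101000 → 3-byte char #2 = E8 AB A9.
Offset 7: leading byte 0xEE = 11101110 → 3-byte char #3 = EE A5 94.
Offset 10: leading byte 0xF0 = 11110000 → 4-byte char #4 = F0 AE B7 9E.
Offset 14: leading byte 0xF2 = 11110010 → 4-byte char #5 = F2 8B 8B A0.
Leading byte 0xF2 = 11110010 matches 11110xxx → 4-byte sequence.
Byte 1: 0xF2 = 11110010, payload 010 (3 bits).
Byte 2: 0x8B = 10001011 (10xxxxxx ✓), payload 001011.
Byte 3: 0x8B = 10001011 (10xxxxxx ✓), payload 001011.
Byte 4: 0xA0 = 10100000 (10xxxxxx ✓), payload 100000.
Concatenate: 010001011001011100000 = 0x8B2E0 (21 bits → U+8B2E0).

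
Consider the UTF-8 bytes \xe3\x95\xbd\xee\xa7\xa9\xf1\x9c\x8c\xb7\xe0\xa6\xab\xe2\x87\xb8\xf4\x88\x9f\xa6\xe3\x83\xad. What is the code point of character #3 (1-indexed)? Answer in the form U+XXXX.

Offset 0: leading byte 0xE3 = 11100011 → 3-byte char #1 = E3 95 BD.
Offset 3: leading byte 0xEE = 11101110 → 3-byte char #2 = EE A7 A9.
Offset 6: leading byte 0xF1 = 11110001 → 4-byte char #3 = F1 9C 8C B7.
Leading byte 0xF1 = 11110001 matches 11110xxx → 4-byte sequence.
Byte 1: 0xF1 = 11110001, payload 001 (3 bits).
Byte 2: 0x9C = 10011100 (10xxxxxx ✓), payload 011100.
Byte 3: 0x8C = 10001100 (10xxxxxx ✓), payload 001100.
Byte 4: 0xB7 = 10110111 (10xxxxxx ✓), payload 110111.
Concatenate: 001011100001100110111 = 0x5C337 (21 bits → U+5C337).

U+5C337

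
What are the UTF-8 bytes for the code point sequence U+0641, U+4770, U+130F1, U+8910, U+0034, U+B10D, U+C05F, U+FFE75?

D9 81 E4 9D B0 F0 93 83 B1 E8 A4 90 34 EB 84 8D EC 81 9F F3 BF B9 B5

U+0641: 2-byte form → D9 81.
U+4770: 3-byte form → E4 9D B0.
U+130F1: 4-byte form → F0 93 83 B1.
U+8910: 3-byte form → E8 A4 90.
U+0034: 1-byte form → 34.
U+B10D: 3-byte form → EB 84 8D.
U+C05F: 3-byte form → EC 81 9F.
U+FFE75: 4-byte form → F3 BF B9 B5.
Concatenated (23 bytes): D9 81 E4 9D B0 F0 93 83 B1 E8 A4 90 34 EB 84 8D EC 81 9F F3 BF B9 B5.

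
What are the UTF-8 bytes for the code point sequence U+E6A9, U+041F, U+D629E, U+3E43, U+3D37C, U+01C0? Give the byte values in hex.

EE 9A A9 D0 9F F3 96 8A 9E E3 B9 83 F0 BD 8D BC C7 80

U+E6A9: 3-byte form → EE 9A A9.
U+041F: 2-byte form → D0 9F.
U+D629E: 4-byte form → F3 96 8A 9E.
U+3E43: 3-byte form → E3 B9 83.
U+3D37C: 4-byte form → F0 BD 8D BC.
U+01C0: 2-byte form → C7 80.
Concatenated (18 bytes): EE 9A A9 D0 9F F3 96 8A 9E E3 B9 83 F0 BD 8D BC C7 80.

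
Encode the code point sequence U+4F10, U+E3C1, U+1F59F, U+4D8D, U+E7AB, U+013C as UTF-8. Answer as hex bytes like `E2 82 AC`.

U+4F10: 3-byte form → E4 BC 90.
U+E3C1: 3-byte form → EE 8F 81.
U+1F59F: 4-byte form → F0 9F 96 9F.
U+4D8D: 3-byte form → E4 B6 8D.
U+E7AB: 3-byte form → EE 9E AB.
U+013C: 2-byte form → C4 BC.
Concatenated (18 bytes): E4 BC 90 EE 8F 81 F0 9F 96 9F E4 B6 8D EE 9E AB C4 BC.

E4 BC 90 EE 8F 81 F0 9F 96 9F E4 B6 8D EE 9E AB C4 BC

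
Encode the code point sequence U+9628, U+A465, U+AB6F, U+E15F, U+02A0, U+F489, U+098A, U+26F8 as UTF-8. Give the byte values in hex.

E9 98 A8 EA 91 A5 EA AD AF EE 85 9F CA A0 EF 92 89 E0 A6 8A E2 9B B8

U+9628: 3-byte form → E9 98 A8.
U+A465: 3-byte form → EA 91 A5.
U+AB6F: 3-byte form → EA AD AF.
U+E15F: 3-byte form → EE 85 9F.
U+02A0: 2-byte form → CA A0.
U+F489: 3-byte form → EF 92 89.
U+098A: 3-byte form → E0 A6 8A.
U+26F8: 3-byte form → E2 9B B8.
Concatenated (23 bytes): E9 98 A8 EA 91 A5 EA AD AF EE 85 9F CA A0 EF 92 89 E0 A6 8A E2 9B B8.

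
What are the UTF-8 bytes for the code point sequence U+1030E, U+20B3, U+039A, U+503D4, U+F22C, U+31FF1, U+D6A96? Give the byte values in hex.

U+1030E: 4-byte form → F0 90 8C 8E.
U+20B3: 3-byte form → E2 82 B3.
U+039A: 2-byte form → CE 9A.
U+503D4: 4-byte form → F1 90 8F 94.
U+F22C: 3-byte form → EF 88 AC.
U+31FF1: 4-byte form → F0 B1 BF B1.
U+D6A96: 4-byte form → F3 96 AA 96.
Concatenated (24 bytes): F0 90 8C 8E E2 82 B3 CE 9A F1 90 8F 94 EF 88 AC F0 B1 BF B1 F3 96 AA 96.

F0 90 8C 8E E2 82 B3 CE 9A F1 90 8F 94 EF 88 AC F0 B1 BF B1 F3 96 AA 96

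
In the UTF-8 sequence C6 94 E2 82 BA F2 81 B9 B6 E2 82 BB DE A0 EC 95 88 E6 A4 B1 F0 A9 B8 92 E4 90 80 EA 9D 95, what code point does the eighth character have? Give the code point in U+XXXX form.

U+29E12

Offset 0: leading byte 0xC6 = 11000110 → 2-byte char #1 = C6 94.
Offset 2: leading byte 0xE2 = 11100010 → 3-byte char #2 = E2 82 BA.
Offset 5: leading byte 0xF2 = 11110010 → 4-byte char #3 = F2 81 B9 B6.
Offset 9: leading byte 0xE2 = 11100010 → 3-byte char #4 = E2 82 BB.
Offset 12: leading byte 0xDE = 11011110 → 2-byte char #5 = DE A0.
Offset 14: leading byte 0xEC = 11101100 → 3-byte char #6 = EC 95 88.
Offset 17: leading byte 0xE6 = 11100110 → 3-byte char #7 = E6 A4 B1.
Offset 20: leading byte 0xF0 = 11110000 → 4-byte char #8 = F0 A9 B8 92.
Leading byte 0xF0 = 11110000 matches 11110xxx → 4-byte sequence.
Byte 1: 0xF0 = 11110000, payload 000 (3 bits).
Byte 2: 0xA9 = 10101001 (10xxxxxx ✓), payload 101001.
Byte 3: 0xB8 = 10111000 (10xxxxxx ✓), payload 111000.
Byte 4: 0x92 = 10010010 (10xxxxxx ✓), payload 010010.
Concatenate: 000101001111000010010 = 0x29E12 (21 bits → U+29E12).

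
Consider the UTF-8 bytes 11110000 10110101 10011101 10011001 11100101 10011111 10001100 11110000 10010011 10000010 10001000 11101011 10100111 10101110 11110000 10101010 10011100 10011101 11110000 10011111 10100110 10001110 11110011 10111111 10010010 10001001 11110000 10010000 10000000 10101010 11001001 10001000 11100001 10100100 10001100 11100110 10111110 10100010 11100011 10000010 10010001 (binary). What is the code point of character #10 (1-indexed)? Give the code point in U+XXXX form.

U+190C

Offset 0: leading byte 0xF0 = 11110000 → 4-byte char #1 = F0 B5 9D 99.
Offset 4: leading byte 0xE5 = 11100101 → 3-byte char #2 = E5 9F 8C.
Offset 7: leading byte 0xF0 = 11110000 → 4-byte char #3 = F0 93 82 88.
Offset 11: leading byte 0xEB = 11101011 → 3-byte char #4 = EB A7 AE.
Offset 14: leading byte 0xF0 = 11110000 → 4-byte char #5 = F0 AA 9C 9D.
Offset 18: leading byte 0xF0 = 11110000 → 4-byte char #6 = F0 9F A6 8E.
Offset 22: leading byte 0xF3 = 11110011 → 4-byte char #7 = F3 BF 92 89.
Offset 26: leading byte 0xF0 = 11110000 → 4-byte char #8 = F0 90 80 AA.
Offset 30: leading byte 0xC9 = 11001001 → 2-byte char #9 = C9 88.
Offset 32: leading byte 0xE1 = 11100001 → 3-byte char #10 = E1 A4 8C.
Leading byte 0xE1 = 11100001 matches 1110xxxx → 3-byte sequence.
Byte 1: 0xE1 = 11100001, payload 0001 (4 bits).
Byte 2: 0xA4 = 10100100 (10xxxxxx ✓), payload 100100.
Byte 3: 0x8C = 10001100 (10xxxxxx ✓), payload 001100.
Concatenate: 0001100100001100 = 0x190C (16 bits → U+190C).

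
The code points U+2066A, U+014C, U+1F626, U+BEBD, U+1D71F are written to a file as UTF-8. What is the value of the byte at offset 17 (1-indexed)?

0x9F

1-indexed offset 17 is 0-indexed offset 16.
U+2066A → 4-byte form F0 A0 99 AA at offsets 0–3.
U+014C → 2-byte form C5 8C at offsets 4–5.
U+1F626 → 4-byte form F0 9F 98 A6 at offsets 6–9.
U+BEBD → 3-byte form EB BA BD at offsets 10–12.
U+1D71F → 4-byte form F0 9D 9C 9F at offsets 13–16.
Offset 16 falls in char 5's range; it's byte 4 of F0 9D 9C 9F = 0x9F.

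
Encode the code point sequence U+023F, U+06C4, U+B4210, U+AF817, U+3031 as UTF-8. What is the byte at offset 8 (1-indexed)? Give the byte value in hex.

1-indexed offset 8 is 0-indexed offset 7.
U+023F → 2-byte form C8 BF at offsets 0–1.
U+06C4 → 2-byte form DB 84 at offsets 2–3.
U+B4210 → 4-byte form F2 B4 88 90 at offsets 4–7.
Offset 7 falls in char 3's range; it's byte 4 of F2 B4 88 90 = 0x90.

0x90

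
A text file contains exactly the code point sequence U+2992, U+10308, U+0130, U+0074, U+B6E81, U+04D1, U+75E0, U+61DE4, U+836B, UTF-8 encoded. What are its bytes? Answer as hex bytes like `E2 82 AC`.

U+2992: 3-byte form → E2 A6 92.
U+10308: 4-byte form → F0 90 8C 88.
U+0130: 2-byte form → C4 B0.
U+0074: 1-byte form → 74.
U+B6E81: 4-byte form → F2 B6 BA 81.
U+04D1: 2-byte form → D3 91.
U+75E0: 3-byte form → E7 97 A0.
U+61DE4: 4-byte form → F1 A1 B7 A4.
U+836B: 3-byte form → E8 8D AB.
Concatenated (26 bytes): E2 A6 92 F0 90 8C 88 C4 B0 74 F2 B6 BA 81 D3 91 E7 97 A0 F1 A1 B7 A4 E8 8D AB.

E2 A6 92 F0 90 8C 88 C4 B0 74 F2 B6 BA 81 D3 91 E7 97 A0 F1 A1 B7 A4 E8 8D AB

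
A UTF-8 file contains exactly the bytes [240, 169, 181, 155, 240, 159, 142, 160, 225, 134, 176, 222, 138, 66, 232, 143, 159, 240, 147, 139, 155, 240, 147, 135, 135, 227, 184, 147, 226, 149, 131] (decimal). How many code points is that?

Byte at offset 0: 0xF0 = 11110000 → 4-byte char (#1). Advance 4.
Byte at offset 4: 0xF0 = 11110000 → 4-byte char (#2). Advance 4.
Byte at offset 8: 0xE1 = 11100001 → 3-byte char (#3). Advance 3.
Byte at offset 11: 0xDE = 11011110 → 2-byte char (#4). Advance 2.
Byte at offset 13: 0x42 = 01000010 → 1-byte char (#5). Advance 1.
Byte at offset 14: 0xE8 = 11101000 → 3-byte char (#6). Advance 3.
Byte at offset 17: 0xF0 = 11110000 → 4-byte char (#7). Advance 4.
Byte at offset 21: 0xF0 = 11110000 → 4-byte char (#8). Advance 4.
Byte at offset 25: 0xE3 = 11100011 → 3-byte char (#9). Advance 3.
Byte at offset 28: 0xE2 = 11100010 → 3-byte char (#10). Advance 3.
Reached end at offset 31 after 10 code points.

10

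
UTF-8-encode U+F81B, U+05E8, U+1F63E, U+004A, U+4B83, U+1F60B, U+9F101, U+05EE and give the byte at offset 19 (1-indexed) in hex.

1-indexed offset 19 is 0-indexed offset 18.
U+F81B → 3-byte form EF A0 9B at offsets 0–2.
U+05E8 → 2-byte form D7 A8 at offsets 3–4.
U+1F63E → 4-byte form F0 9F 98 BE at offsets 5–8.
U+004A → 1-byte form 4A at offsets 9–9.
U+4B83 → 3-byte form E4 AE 83 at offsets 10–12.
U+1F60B → 4-byte form F0 9F 98 8B at offsets 13–16.
U+9F101 → 4-byte form F2 9F 84 81 at offsets 17–20.
Offset 18 falls in char 7's range; it's byte 2 of F2 9F 84 81 = 0x9F.

0x9F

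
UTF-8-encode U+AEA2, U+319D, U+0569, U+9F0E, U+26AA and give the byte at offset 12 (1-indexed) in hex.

1-indexed offset 12 is 0-indexed offset 11.
U+AEA2 → 3-byte form EA BA A2 at offsets 0–2.
U+319D → 3-byte form E3 86 9D at offsets 3–5.
U+0569 → 2-byte form D5 A9 at offsets 6–7.
U+9F0E → 3-byte form E9 BC 8E at offsets 8–10.
U+26AA → 3-byte form E2 9A AA at offsets 11–13.
Offset 11 falls in char 5's range; it's byte 1 of E2 9A AA = 0xE2.

0xE2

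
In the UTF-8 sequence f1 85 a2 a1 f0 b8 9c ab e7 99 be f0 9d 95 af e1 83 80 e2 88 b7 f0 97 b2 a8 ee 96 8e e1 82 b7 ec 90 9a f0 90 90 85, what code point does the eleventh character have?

Offset 0: leading byte 0xF1 = 11110001 → 4-byte char #1 = F1 85 A2 A1.
Offset 4: leading byte 0xF0 = 11110000 → 4-byte char #2 = F0 B8 9C AB.
Offset 8: leading byte 0xE7 = 11100111 → 3-byte char #3 = E7 99 BE.
Offset 11: leading byte 0xF0 = 11110000 → 4-byte char #4 = F0 9D 95 AF.
Offset 15: leading byte 0xE1 = 11100001 → 3-byte char #5 = E1 83 80.
Offset 18: leading byte 0xE2 = 11100010 → 3-byte char #6 = E2 88 B7.
Offset 21: leading byte 0xF0 = 11110000 → 4-byte char #7 = F0 97 B2 A8.
Offset 25: leading byte 0xEE = 11101110 → 3-byte char #8 = EE 96 8E.
Offset 28: leading byte 0xE1 = 11100001 → 3-byte char #9 = E1 82 B7.
Offset 31: leading byte 0xEC = 11101100 → 3-byte char #10 = EC 90 9A.
Offset 34: leading byte 0xF0 = 11110000 → 4-byte char #11 = F0 90 90 85.
Leading byte 0xF0 = 11110000 matches 11110xxx → 4-byte sequence.
Byte 1: 0xF0 = 11110000, payload 000 (3 bits).
Byte 2: 0x90 = 10010000 (10xxxxxx ✓), payload 010000.
Byte 3: 0x90 = 10010000 (10xxxxxx ✓), payload 010000.
Byte 4: 0x85 = 10000101 (10xxxxxx ✓), payload 000101.
Concatenate: 000010000010000000101 = 0x10405 (21 bits → U+10405).

U+10405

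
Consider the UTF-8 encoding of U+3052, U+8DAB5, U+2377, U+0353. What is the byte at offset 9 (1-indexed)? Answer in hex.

0x8D

1-indexed offset 9 is 0-indexed offset 8.
U+3052 → 3-byte form E3 81 92 at offsets 0–2.
U+8DAB5 → 4-byte form F2 8D AA B5 at offsets 3–6.
U+2377 → 3-byte form E2 8D B7 at offsets 7–9.
Offset 8 falls in char 3's range; it's byte 2 of E2 8D B7 = 0x8D.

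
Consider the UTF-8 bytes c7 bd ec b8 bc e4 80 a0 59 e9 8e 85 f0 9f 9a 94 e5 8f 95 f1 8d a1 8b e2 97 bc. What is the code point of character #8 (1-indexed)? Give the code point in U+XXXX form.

Offset 0: leading byte 0xC7 = 11000111 → 2-byte char #1 = C7 BD.
Offset 2: leading byte 0xEC = 11101100 → 3-byte char #2 = EC B8 BC.
Offset 5: leading byte 0xE4 = 11100100 → 3-byte char #3 = E4 80 A0.
Offset 8: leading byte 0x59 = 01011001 → 1-byte char #4 = 59.
Offset 9: leading byte 0xE9 = 11101001 → 3-byte char #5 = E9 8E 85.
Offset 12: leading byte 0xF0 = 11110000 → 4-byte char #6 = F0 9F 9A 94.
Offset 16: leading byte 0xE5 = 11100101 → 3-byte char #7 = E5 8F 95.
Offset 19: leading byte 0xF1 = 11110001 → 4-byte char #8 = F1 8D A1 8B.
Leading byte 0xF1 = 11110001 matches 11110xxx → 4-byte sequence.
Byte 1: 0xF1 = 11110001, payload 001 (3 bits).
Byte 2: 0x8D = 10001101 (10xxxxxx ✓), payload 001101.
Byte 3: 0xA1 = 10100001 (10xxxxxx ✓), payload 100001.
Byte 4: 0x8B = 10001011 (10xxxxxx ✓), payload 001011.
Concatenate: 001001101100001001011 = 0x4D84B (21 bits → U+4D84B).

U+4D84B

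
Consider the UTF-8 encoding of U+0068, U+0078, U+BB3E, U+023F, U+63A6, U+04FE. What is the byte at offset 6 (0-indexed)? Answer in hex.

U+0068 → 1-byte form 68 at offsets 0–0.
U+0078 → 1-byte form 78 at offsets 1–1.
U+BB3E → 3-byte form EB AC BE at offsets 2–4.
U+023F → 2-byte form C8 BF at offsets 5–6.
Offset 6 falls in char 4's range; it's byte 2 of C8 BF = 0xBF.

0xBF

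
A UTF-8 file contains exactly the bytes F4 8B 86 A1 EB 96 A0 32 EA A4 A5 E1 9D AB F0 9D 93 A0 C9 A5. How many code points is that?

7

Byte at offset 0: 0xF4 = 11110100 → 4-byte char (#1). Advance 4.
Byte at offset 4: 0xEB = 11101011 → 3-byte char (#2). Advance 3.
Byte at offset 7: 0x32 = 00110010 → 1-byte char (#3). Advance 1.
Byte at offset 8: 0xEA = 11101010 → 3-byte char (#4). Advance 3.
Byte at offset 11: 0xE1 = 11100001 → 3-byte char (#5). Advance 3.
Byte at offset 14: 0xF0 = 11110000 → 4-byte char (#6). Advance 4.
Byte at offset 18: 0xC9 = 11001001 → 2-byte char (#7). Advance 2.
Reached end at offset 20 after 7 code points.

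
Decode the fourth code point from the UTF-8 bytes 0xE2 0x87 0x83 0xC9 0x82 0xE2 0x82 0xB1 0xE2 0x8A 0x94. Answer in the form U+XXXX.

U+2294

Offset 0: leading byte 0xE2 = 11100010 → 3-byte char #1 = E2 87 83.
Offset 3: leading byte 0xC9 = 11001001 → 2-byte char #2 = C9 82.
Offset 5: leading byte 0xE2 = 11100010 → 3-byte char #3 = E2 82 B1.
Offset 8: leading byte 0xE2 = 11100010 → 3-byte char #4 = E2 8A 94.
Leading byte 0xE2 = 11100010 matches 1110xxxx → 3-byte sequence.
Byte 1: 0xE2 = 11100010, payload 0010 (4 bits).
Byte 2: 0x8A = 10001010 (10xxxxxx ✓), payload 001010.
Byte 3: 0x94 = 10010100 (10xxxxxx ✓), payload 010100.
Concatenate: 0010001010010100 = 0x2294 (16 bits → U+2294).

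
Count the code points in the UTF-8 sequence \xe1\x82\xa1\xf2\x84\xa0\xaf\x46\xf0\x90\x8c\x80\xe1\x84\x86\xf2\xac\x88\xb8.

Byte at offset 0: 0xE1 = 11100001 → 3-byte char (#1). Advance 3.
Byte at offset 3: 0xF2 = 11110010 → 4-byte char (#2). Advance 4.
Byte at offset 7: 0x46 = 01000110 → 1-byte char (#3). Advance 1.
Byte at offset 8: 0xF0 = 11110000 → 4-byte char (#4). Advance 4.
Byte at offset 12: 0xE1 = 11100001 → 3-byte char (#5). Advance 3.
Byte at offset 15: 0xF2 = 11110010 → 4-byte char (#6). Advance 4.
Reached end at offset 19 after 6 code points.

6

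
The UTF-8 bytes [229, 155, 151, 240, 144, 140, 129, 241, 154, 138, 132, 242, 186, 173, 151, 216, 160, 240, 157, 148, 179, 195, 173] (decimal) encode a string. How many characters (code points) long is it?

Byte at offset 0: 0xE5 = 11100101 → 3-byte char (#1). Advance 3.
Byte at offset 3: 0xF0 = 11110000 → 4-byte char (#2). Advance 4.
Byte at offset 7: 0xF1 = 11110001 → 4-byte char (#3). Advance 4.
Byte at offset 11: 0xF2 = 11110010 → 4-byte char (#4). Advance 4.
Byte at offset 15: 0xD8 = 11011000 → 2-byte char (#5). Advance 2.
Byte at offset 17: 0xF0 = 11110000 → 4-byte char (#6). Advance 4.
Byte at offset 21: 0xC3 = 11000011 → 2-byte char (#7). Advance 2.
Reached end at offset 23 after 7 code points.

7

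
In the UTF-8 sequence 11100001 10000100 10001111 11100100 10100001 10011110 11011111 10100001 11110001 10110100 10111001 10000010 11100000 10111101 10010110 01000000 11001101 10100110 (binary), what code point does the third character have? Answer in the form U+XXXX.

U+07E1

Offset 0: leading byte 0xE1 = 11100001 → 3-byte char #1 = E1 84 8F.
Offset 3: leading byte 0xE4 = 11100100 → 3-byte char #2 = E4 A1 9E.
Offset 6: leading byte 0xDF = 11011111 → 2-byte char #3 = DF A1.
Leading byte 0xDF = 11011111 matches 110xxxxx → 2-byte sequence.
Byte 1: 0xDF = 11011111, payload 11111 (5 bits).
Byte 2: 0xA1 = 10100001 (10xxxxxx ✓), payload 100001.
Concatenate: 11111100001 = 0x7E1 (11 bits → U+07E1).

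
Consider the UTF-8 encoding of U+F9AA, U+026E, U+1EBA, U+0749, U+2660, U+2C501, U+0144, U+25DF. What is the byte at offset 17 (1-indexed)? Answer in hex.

0x81

1-indexed offset 17 is 0-indexed offset 16.
U+F9AA → 3-byte form EF A6 AA at offsets 0–2.
U+026E → 2-byte form C9 AE at offsets 3–4.
U+1EBA → 3-byte form E1 BA BA at offsets 5–7.
U+0749 → 2-byte form DD 89 at offsets 8–9.
U+2660 → 3-byte form E2 99 A0 at offsets 10–12.
U+2C501 → 4-byte form F0 AC 94 81 at offsets 13–16.
Offset 16 falls in char 6's range; it's byte 4 of F0 AC 94 81 = 0x81.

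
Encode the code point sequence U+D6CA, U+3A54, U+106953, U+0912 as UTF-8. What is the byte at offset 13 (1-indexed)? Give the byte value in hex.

1-indexed offset 13 is 0-indexed offset 12.
U+D6CA → 3-byte form ED 9B 8A at offsets 0–2.
U+3A54 → 3-byte form E3 A9 94 at offsets 3–5.
U+106953 → 4-byte form F4 86 A5 93 at offsets 6–9.
U+0912 → 3-byte form E0 A4 92 at offsets 10–12.
Offset 12 falls in char 4's range; it's byte 3 of E0 A4 92 = 0x92.

0x92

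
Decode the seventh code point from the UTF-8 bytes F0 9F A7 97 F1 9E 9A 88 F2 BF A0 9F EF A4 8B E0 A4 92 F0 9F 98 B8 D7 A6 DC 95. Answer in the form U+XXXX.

Offset 0: leading byte 0xF0 = 11110000 → 4-byte char #1 = F0 9F A7 97.
Offset 4: leading byte 0xF1 = 11110001 → 4-byte char #2 = F1 9E 9A 88.
Offset 8: leading byte 0xF2 = 11110010 → 4-byte char #3 = F2 BF A0 9F.
Offset 12: leading byte 0xEF = 11101111 → 3-byte char #4 = EF A4 8B.
Offset 15: leading byte 0xE0 = 11100000 → 3-byte char #5 = E0 A4 92.
Offset 18: leading byte 0xF0 = 11110000 → 4-byte char #6 = F0 9F 98 B8.
Offset 22: leading byte 0xD7 = 11010111 → 2-byte char #7 = D7 A6.
Leading byte 0xD7 = 11010111 matches 110xxxxx → 2-byte sequence.
Byte 1: 0xD7 = 11010111, payload 10111 (5 bits).
Byte 2: 0xA6 = 10100110 (10xxxxxx ✓), payload 100110.
Concatenate: 10111100110 = 0x5E6 (11 bits → U+05E6).

U+05E6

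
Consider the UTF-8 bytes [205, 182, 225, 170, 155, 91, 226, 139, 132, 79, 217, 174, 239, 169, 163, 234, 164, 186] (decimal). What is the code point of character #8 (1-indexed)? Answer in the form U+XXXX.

U+A93A

Offset 0: leading byte 0xCD = 11001101 → 2-byte char #1 = CD B6.
Offset 2: leading byte 0xE1 = 11100001 → 3-byte char #2 = E1 AA 9B.
Offset 5: leading byte 0x5B = 01011011 → 1-byte char #3 = 5B.
Offset 6: leading byte 0xE2 = 11100010 → 3-byte char #4 = E2 8B 84.
Offset 9: leading byte 0x4F = 01001111 → 1-byte char #5 = 4F.
Offset 10: leading byte 0xD9 = 11011001 → 2-byte char #6 = D9 AE.
Offset 12: leading byte 0xEF = 11101111 → 3-byte char #7 = EF A9 A3.
Offset 15: leading byte 0xEA = 11101010 → 3-byte char #8 = EA A4 BA.
Leading byte 0xEA = 11101010 matches 1110xxxx → 3-byte sequence.
Byte 1: 0xEA = 11101010, payload 1010 (4 bits).
Byte 2: 0xA4 = 10100100 (10xxxxxx ✓), payload 100100.
Byte 3: 0xBA = 10111010 (10xxxxxx ✓), payload 111010.
Concatenate: 1010100100111010 = 0xA93A (16 bits → U+A93A).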